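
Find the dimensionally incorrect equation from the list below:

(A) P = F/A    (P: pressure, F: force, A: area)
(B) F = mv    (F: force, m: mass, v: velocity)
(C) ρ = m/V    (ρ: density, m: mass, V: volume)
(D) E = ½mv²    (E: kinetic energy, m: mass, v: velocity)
(B) F = mv

The equation (B) F = mv is dimensionally incorrect.

LHS (F): [L M T^-2]
RHS (mv): [L M T^-1] ✗

The dimensions do not match. The other three equations balance.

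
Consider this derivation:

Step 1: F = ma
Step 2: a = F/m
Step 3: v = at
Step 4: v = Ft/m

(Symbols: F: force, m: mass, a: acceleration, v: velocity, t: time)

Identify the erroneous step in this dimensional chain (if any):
No step introduces an error — all steps are dimensionally consistent.

Step 1: F = ma → LHS [L M T^-2], RHS [L M T^-2] ✓
Step 2: a = F/m → LHS [L T^-2], RHS [L T^-2] ✓
Step 3: v = at → LHS [L T^-1], RHS [L T^-1] ✓
Step 4: v = Ft/m → LHS [L T^-1], RHS [L T^-1] ✓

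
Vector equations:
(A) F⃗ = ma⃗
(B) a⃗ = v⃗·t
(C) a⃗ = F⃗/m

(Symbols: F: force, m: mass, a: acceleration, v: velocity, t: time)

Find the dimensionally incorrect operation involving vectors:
(B) a⃗ = v⃗·t

(A) F⃗ = ma⃗: LHS [L M T^-2], RHS [L M T^-2] ✓ — Force and acceleration are vectors, mass is a scalar
(B) a⃗ = v⃗·t: LHS [L T^-2], RHS [L] ✗ — acceleration is velocity per time; should be v⃗/t
(C) a⃗ = F⃗/m: LHS [L T^-2], RHS [L T^-2] ✓ — force (vector) divided by mass (scalar)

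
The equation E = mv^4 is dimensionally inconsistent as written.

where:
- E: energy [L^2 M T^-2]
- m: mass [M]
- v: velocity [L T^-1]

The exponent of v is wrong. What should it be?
The exponent of v should be 2: E = mv^2

The LHS E has dimensions [L^2 M T^-2]; v has dimensions [L T^-1].
As written, the RHS mv^4 (exponent 4 on v) has dimensions [L^4 M T^-4], which does not match.
With exponent 2, the RHS mv^2 has dimensions [L^2 M T^-2], matching the LHS.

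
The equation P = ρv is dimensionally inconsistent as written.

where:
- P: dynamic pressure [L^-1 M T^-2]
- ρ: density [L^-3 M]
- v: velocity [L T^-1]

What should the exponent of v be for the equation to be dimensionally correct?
The exponent of v should be 2: P = ρv^2

The LHS P has dimensions [L^-1 M T^-2]; v has dimensions [L T^-1].
As written, the RHS ρv (exponent 1 on v) has dimensions [L^-2 M T^-1], which does not match.
With exponent 2, the RHS ρv^2 has dimensions [L^-1 M T^-2], matching the LHS.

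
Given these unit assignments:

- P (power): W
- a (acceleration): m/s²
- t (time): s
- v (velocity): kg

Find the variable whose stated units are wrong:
v

The variable v (velocity) should have units m/s, not kg.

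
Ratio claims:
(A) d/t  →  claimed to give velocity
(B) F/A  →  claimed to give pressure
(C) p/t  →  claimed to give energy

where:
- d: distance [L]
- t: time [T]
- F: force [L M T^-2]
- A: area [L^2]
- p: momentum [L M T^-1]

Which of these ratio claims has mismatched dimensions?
(C) p/t does not give energy

(A) d/t: [L T^-1] = velocity [L T^-1] ✓
(B) F/A: [L^-1 M T^-2] = pressure [L^-1 M T^-2] ✓
(C) p/t: [L M T^-2] ≠ energy [L^2 M T^-2] ✗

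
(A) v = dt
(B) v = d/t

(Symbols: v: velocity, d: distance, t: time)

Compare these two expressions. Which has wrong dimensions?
(A)

(A) v = dt: LHS [L T^-1], RHS [L T] ✗
(B) v = d/t: LHS [L T^-1], RHS [L T^-1] ✓

Expression (A) v = dt is dimensionally incorrect.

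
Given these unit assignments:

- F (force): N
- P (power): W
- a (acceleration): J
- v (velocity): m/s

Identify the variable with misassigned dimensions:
a

The variable a (acceleration) should have units m/s², not J.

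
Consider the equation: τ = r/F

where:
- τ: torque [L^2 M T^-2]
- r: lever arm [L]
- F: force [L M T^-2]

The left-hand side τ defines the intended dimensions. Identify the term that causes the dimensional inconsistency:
The right-hand side term r/F

τ has dimensions [L^2 M T^-2], but r/F has dimensions [M^-1 T^2], so the term r/F is dimensionally wrong for τ.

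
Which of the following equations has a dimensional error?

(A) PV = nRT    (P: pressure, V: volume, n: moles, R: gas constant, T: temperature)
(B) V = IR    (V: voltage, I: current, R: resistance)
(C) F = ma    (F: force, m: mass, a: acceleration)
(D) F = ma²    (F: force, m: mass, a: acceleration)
(D) F = ma²

The equation (D) F = ma² is dimensionally incorrect.

LHS (F): [L M T^-2]
RHS (ma²): [L^2 M T^-4] ✗

The dimensions do not match. The other three equations balance.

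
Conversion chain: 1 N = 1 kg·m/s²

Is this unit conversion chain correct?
The chain is correct (no errors).

Correct: Newton is defined as kg·m/s²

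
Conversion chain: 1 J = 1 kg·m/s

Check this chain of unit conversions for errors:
The chain is incorrect (it contains an error).

Incorrect: Joule is kg·m²/s², not kg·m/s (that is momentum)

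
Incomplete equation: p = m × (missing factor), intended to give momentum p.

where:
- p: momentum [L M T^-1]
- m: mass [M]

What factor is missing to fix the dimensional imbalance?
v (velocity), dimensions [L T^-1]

p has dimensions [L M T^-1] and m has dimensions [M].
The missing factor must have dimensions [L M T^-1] / [M] = [L T^-1], i.e. velocity (v).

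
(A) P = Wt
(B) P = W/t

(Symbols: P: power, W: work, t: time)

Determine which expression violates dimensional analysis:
(A)

(A) P = Wt: LHS [L^2 M T^-3], RHS [L^2 M T^-1] ✗
(B) P = W/t: LHS [L^2 M T^-3], RHS [L^2 M T^-3] ✓

Expression (A) P = Wt is dimensionally incorrect.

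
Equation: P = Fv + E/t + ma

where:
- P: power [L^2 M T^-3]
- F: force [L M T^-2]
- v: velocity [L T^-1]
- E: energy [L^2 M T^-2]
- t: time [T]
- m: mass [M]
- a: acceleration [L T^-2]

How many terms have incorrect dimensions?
1

LHS P: [L^2 M T^-3]
- Fv: [L^2 M T^-3] ✓
- E/t: [L^2 M T^-3] ✓
- ma: [L M T^-2] ✗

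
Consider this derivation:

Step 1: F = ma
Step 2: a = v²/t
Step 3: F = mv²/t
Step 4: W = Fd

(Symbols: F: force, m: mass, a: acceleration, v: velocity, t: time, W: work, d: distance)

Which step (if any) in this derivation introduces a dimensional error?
Step 2

Step 1: F = ma → LHS [L M T^-2], RHS [L M T^-2] ✓
Step 2: a = v²/t → LHS [L T^-2], RHS [L^2 T^-3] ✗

The first dimensional inconsistency appears in step 2: a = v²/t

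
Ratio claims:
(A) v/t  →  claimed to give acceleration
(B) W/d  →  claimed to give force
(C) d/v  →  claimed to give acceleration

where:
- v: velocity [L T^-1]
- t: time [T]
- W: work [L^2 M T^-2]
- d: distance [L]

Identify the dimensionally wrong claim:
(C) d/v does not give acceleration

(A) v/t: [L T^-2] = acceleration [L T^-2] ✓
(B) W/d: [L M T^-2] = force [L M T^-2] ✓
(C) d/v: [T] ≠ acceleration [L T^-2] ✗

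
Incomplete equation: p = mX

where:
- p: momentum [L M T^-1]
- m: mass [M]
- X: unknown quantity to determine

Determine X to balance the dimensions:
X = v (velocity), dimensions [L T^-1]

p has dimensions [L M T^-1]; the rest of the RHS (m) has dimensions [M].
So X must have dimensions [L T^-1] — X = v (velocity).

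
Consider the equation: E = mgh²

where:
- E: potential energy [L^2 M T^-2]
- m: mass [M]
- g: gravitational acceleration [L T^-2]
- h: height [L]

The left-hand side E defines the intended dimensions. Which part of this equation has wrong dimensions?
The right-hand side term mgh²

E has dimensions [L^2 M T^-2], but mgh² has dimensions [L^3 M T^-2], so the term mgh² is dimensionally wrong for E.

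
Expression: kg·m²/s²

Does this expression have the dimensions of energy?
Yes

The expression kg·m²/s² has dimensions [L^2 M T^-2], which is exactly energy [L^2 M T^-2].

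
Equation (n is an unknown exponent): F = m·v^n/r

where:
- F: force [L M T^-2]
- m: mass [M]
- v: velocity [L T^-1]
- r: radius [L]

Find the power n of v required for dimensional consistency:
n = 2

F has dimensions [L M T^-2]; v has dimensions [L T^-1].
The rest of the RHS has dimensions [L^-1 M], so v^n must supply [L^2 T^-2].
With n = 2: m·v^2/r has dimensions [L M T^-2], matching the LHS ✓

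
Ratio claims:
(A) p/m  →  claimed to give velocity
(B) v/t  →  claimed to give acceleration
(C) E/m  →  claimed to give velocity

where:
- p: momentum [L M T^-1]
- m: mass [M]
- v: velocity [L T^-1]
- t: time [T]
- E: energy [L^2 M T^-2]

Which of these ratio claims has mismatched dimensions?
(C) E/m does not give velocity

(A) p/m: [L T^-1] = velocity [L T^-1] ✓
(B) v/t: [L T^-2] = acceleration [L T^-2] ✓
(C) E/m: [L^2 T^-2] ≠ velocity [L T^-1] ✗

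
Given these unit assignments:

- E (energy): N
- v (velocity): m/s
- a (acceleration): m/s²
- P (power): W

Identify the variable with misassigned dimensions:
E

The variable E (energy) should have units J, not N.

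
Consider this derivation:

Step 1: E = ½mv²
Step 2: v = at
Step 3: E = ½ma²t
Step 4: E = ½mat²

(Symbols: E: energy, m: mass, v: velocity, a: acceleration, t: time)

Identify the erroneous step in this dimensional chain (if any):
Step 3

Step 1: E = ½mv² → LHS [L^2 M T^-2], RHS [L^2 M T^-2] ✓
Step 2: v = at → LHS [L T^-1], RHS [L T^-1] ✓
Step 3: E = ½ma²t → LHS [L^2 M T^-2], RHS [L^2 M T^-3] ✗

The first dimensional inconsistency appears in step 3: E = ½ma²t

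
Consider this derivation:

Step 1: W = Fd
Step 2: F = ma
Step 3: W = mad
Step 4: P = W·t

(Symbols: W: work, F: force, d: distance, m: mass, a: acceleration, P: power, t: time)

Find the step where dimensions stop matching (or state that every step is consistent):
Step 4

Step 1: W = Fd → LHS [L^2 M T^-2], RHS [L^2 M T^-2] ✓
Step 2: F = ma → LHS [L M T^-2], RHS [L M T^-2] ✓
Step 3: W = mad → LHS [L^2 M T^-2], RHS [L^2 M T^-2] ✓
Step 4: P = W·t → LHS [L^2 M T^-3], RHS [L^2 M T^-1] ✗

The first dimensional inconsistency appears in step 4: P = W·t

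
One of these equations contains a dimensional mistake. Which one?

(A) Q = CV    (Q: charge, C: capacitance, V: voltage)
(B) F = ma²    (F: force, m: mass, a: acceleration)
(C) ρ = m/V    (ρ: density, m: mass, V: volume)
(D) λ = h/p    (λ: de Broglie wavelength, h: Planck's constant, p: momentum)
(B) F = ma²

The equation (B) F = ma² is dimensionally incorrect.

LHS (F): [L M T^-2]
RHS (ma²): [L^2 M T^-4] ✗

The dimensions do not match. The other three equations balance.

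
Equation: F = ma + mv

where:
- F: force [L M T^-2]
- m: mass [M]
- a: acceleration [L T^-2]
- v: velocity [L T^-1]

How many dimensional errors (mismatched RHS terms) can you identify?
1

LHS F: [L M T^-2]
- ma: [L M T^-2] ✓
- mv: [L M T^-1] ✗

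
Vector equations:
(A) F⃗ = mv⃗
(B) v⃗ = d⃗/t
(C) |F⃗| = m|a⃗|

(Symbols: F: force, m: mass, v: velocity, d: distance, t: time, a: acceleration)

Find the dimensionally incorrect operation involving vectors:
(A) F⃗ = mv⃗

(A) F⃗ = mv⃗: LHS [L M T^-2], RHS [L M T^-1] ✗ — mass times velocity is momentum, not force; should be ma⃗
(B) v⃗ = d⃗/t: LHS [L T^-1], RHS [L T^-1] ✓ — displacement (vector) divided by time (scalar)
(C) |F⃗| = m|a⃗|: LHS [L M T^-2], RHS [L M T^-2] ✓ — magnitudes of vectors are scalars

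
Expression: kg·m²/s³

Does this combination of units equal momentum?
No

The expression kg·m²/s³ has dimensions [L^2 M T^-3], but momentum has dimensions [L M T^-1].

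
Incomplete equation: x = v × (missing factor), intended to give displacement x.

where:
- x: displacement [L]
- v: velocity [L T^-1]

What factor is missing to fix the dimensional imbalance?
t (time), dimensions [T]

x has dimensions [L] and v has dimensions [L T^-1].
The missing factor must have dimensions [L] / [L T^-1] = [T], i.e. time (t).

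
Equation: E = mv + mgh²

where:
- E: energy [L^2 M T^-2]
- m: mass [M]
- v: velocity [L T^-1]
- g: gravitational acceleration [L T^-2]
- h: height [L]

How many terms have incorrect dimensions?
2

LHS E: [L^2 M T^-2]
- mv: [L M T^-1] ✗
- mgh²: [L^3 M T^-2] ✗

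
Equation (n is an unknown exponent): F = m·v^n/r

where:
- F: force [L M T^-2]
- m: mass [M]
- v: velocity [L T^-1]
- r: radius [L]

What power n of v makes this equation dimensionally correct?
n = 2

F has dimensions [L M T^-2]; v has dimensions [L T^-1].
The rest of the RHS has dimensions [L^-1 M], so v^n must supply [L^2 T^-2].
With n = 2: m·v^2/r has dimensions [L M T^-2], matching the LHS ✓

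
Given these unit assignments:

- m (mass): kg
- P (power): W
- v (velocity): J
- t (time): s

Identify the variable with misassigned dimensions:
v

The variable v (velocity) should have units m/s, not J.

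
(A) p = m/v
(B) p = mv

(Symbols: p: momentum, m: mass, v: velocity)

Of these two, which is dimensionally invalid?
(A)

(A) p = m/v: LHS [L M T^-1], RHS [L^-1 M T] ✗
(B) p = mv: LHS [L M T^-1], RHS [L M T^-1] ✓

Expression (A) p = m/v is dimensionally incorrect.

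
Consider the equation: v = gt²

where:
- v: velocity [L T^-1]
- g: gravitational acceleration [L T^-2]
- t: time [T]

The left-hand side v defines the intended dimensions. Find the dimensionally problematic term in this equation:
The right-hand side term gt²

v has dimensions [L T^-1], but gt² has dimensions [L], so the term gt² is dimensionally wrong for v.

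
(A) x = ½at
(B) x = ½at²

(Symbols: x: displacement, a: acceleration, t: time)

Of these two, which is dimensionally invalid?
(A)

(A) x = ½at: LHS [L], RHS [L T^-1] ✗
(B) x = ½at²: LHS [L], RHS [L] ✓

Expression (A) x = ½at is dimensionally incorrect.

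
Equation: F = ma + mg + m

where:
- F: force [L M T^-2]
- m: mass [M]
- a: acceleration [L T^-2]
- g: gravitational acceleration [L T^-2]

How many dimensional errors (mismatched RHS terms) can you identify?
1

LHS F: [L M T^-2]
- ma: [L M T^-2] ✓
- mg: [L M T^-2] ✓
- m: [M] ✗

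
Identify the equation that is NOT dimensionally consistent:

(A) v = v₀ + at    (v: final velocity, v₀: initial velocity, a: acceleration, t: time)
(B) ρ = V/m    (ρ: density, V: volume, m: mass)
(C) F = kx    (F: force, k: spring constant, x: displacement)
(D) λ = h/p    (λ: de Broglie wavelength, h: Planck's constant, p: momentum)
(B) ρ = V/m

The equation (B) ρ = V/m is dimensionally incorrect.

LHS (ρ): [L^-3 M]
RHS (V/m): [L^3 M^-1] ✗

The dimensions do not match. The other three equations balance.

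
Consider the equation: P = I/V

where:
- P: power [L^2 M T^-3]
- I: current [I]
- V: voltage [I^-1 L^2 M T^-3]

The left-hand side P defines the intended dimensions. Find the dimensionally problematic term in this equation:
The right-hand side term I/V

P has dimensions [L^2 M T^-3], but I/V has dimensions [I^2 L^-2 M^-1 T^3], so the term I/V is dimensionally wrong for P.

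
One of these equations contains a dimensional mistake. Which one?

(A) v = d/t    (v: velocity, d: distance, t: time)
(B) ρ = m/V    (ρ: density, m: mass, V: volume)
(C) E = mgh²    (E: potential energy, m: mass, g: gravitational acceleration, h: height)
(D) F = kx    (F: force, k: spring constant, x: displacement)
(C) E = mgh²

The equation (C) E = mgh² is dimensionally incorrect.

LHS (E): [L^2 M T^-2]
RHS (mgh²): [L^3 M T^-2] ✗

The dimensions do not match. The other three equations balance.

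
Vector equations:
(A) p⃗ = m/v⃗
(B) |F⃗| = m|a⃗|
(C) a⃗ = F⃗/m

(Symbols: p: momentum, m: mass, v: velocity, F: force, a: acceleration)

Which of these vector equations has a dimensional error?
(A) p⃗ = m/v⃗

(A) p⃗ = m/v⃗: LHS [L M T^-1], RHS [L^-1 M T] ✗ — momentum is mass times velocity; should be mv⃗ (and division by a vector is undefined)
(B) |F⃗| = m|a⃗|: LHS [L M T^-2], RHS [L M T^-2] ✓ — magnitudes of vectors are scalars
(C) a⃗ = F⃗/m: LHS [L T^-2], RHS [L T^-2] ✓ — force (vector) divided by mass (scalar)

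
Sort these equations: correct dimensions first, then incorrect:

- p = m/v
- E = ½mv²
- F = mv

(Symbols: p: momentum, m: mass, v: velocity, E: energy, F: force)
Dimensionally correct: E = ½mv²
Dimensionally incorrect: p = m/v, F = mv
Ordered (correct first, then incorrect): E = ½mv², p = m/v, F = mv

- p = m/v: LHS [L M T^-1], RHS [L^-1 M T] → incorrect ✗
- E = ½mv²: LHS [L^2 M T^-2], RHS [L^2 M T^-2] → correct ✓
- F = mv: LHS [L M T^-2], RHS [L M T^-1] → incorrect ✗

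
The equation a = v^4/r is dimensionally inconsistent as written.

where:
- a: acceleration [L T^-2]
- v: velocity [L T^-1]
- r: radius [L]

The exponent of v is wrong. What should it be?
The exponent of v should be 2: a = v^2/r

The LHS a has dimensions [L T^-2]; v has dimensions [L T^-1].
As written, the RHS v^4/r (exponent 4 on v) has dimensions [L^3 T^-4], which does not match.
With exponent 2, the RHS v^2/r has dimensions [L T^-2], matching the LHS.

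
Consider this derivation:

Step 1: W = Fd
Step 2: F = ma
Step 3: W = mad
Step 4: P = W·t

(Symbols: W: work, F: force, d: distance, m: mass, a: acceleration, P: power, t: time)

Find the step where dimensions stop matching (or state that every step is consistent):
Step 4

Step 1: W = Fd → LHS [L^2 M T^-2], RHS [L^2 M T^-2] ✓
Step 2: F = ma → LHS [L M T^-2], RHS [L M T^-2] ✓
Step 3: W = mad → LHS [L^2 M T^-2], RHS [L^2 M T^-2] ✓
Step 4: P = W·t → LHS [L^2 M T^-3], RHS [L^2 M T^-1] ✗

The first dimensional inconsistency appears in step 4: P = W·t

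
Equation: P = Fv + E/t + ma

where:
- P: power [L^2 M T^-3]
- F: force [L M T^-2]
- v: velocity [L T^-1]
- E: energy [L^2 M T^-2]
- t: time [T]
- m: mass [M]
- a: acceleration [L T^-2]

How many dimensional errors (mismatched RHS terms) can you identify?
1

LHS P: [L^2 M T^-3]
- Fv: [L^2 M T^-3] ✓
- E/t: [L^2 M T^-3] ✓
- ma: [L M T^-2] ✗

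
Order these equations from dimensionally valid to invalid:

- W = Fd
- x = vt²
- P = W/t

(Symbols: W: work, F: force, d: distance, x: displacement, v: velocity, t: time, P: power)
Dimensionally correct: W = Fd, P = W/t
Dimensionally incorrect: x = vt²
Ordered (correct first, then incorrect): W = Fd, P = W/t, x = vt²

- W = Fd: LHS [L^2 M T^-2], RHS [L^2 M T^-2] → correct ✓
- x = vt²: LHS [L], RHS [L T] → incorrect ✗
- P = W/t: LHS [L^2 M T^-3], RHS [L^2 M T^-3] → correct ✓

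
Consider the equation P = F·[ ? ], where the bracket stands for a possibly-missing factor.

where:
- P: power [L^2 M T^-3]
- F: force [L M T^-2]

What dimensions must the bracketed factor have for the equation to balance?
[L T^-1] — velocity (e.g. v)

P has dimensions [L^2 M T^-3]; F has dimensions [L M T^-2].
The bracketed factor must supply [L^2 M T^-3] / [L M T^-2] = [L T^-1].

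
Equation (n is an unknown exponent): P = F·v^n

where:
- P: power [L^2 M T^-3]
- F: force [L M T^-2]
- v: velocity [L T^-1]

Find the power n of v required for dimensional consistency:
n = 1

P has dimensions [L^2 M T^-3]; v has dimensions [L T^-1].
The rest of the RHS has dimensions [L M T^-2], so v^n must supply [L T^-1].
With n = 1: F·v^1 has dimensions [L^2 M T^-3], matching the LHS ✓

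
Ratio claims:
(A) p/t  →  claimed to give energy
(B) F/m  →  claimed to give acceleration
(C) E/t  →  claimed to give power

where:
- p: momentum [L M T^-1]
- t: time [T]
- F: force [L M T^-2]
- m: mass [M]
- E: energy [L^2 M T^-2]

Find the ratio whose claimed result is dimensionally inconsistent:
(A) p/t does not give energy

(A) p/t: [L M T^-2] ≠ energy [L^2 M T^-2] ✗
(B) F/m: [L T^-2] = acceleration [L T^-2] ✓
(C) E/t: [L^2 M T^-3] = power [L^2 M T^-3] ✓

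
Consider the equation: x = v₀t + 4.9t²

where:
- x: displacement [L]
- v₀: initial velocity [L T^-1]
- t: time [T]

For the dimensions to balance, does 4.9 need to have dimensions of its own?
Yes

x has dimensions [L], while t² alone has dimensions [T^2]. For the equation to balance, the factor 4.9 must carry dimensions [L T^-2] — it is a dimensional constant (a numerical value of a physical quantity with its units suppressed), not a pure number.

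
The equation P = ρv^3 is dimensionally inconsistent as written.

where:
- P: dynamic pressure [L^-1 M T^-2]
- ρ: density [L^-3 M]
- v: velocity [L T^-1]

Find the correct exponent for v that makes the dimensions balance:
The exponent of v should be 2: P = ρv^2

The LHS P has dimensions [L^-1 M T^-2]; v has dimensions [L T^-1].
As written, the RHS ρv^3 (exponent 3 on v) has dimensions [M T^-3], which does not match.
With exponent 2, the RHS ρv^2 has dimensions [L^-1 M T^-2], matching the LHS.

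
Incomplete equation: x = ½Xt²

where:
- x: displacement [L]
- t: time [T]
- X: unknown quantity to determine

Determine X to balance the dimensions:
X = a (acceleration), dimensions [L T^-2]

x has dimensions [L]; the rest of the RHS (½ t²) has dimensions [T^2].
So X must have dimensions [L T^-2] — X = a (acceleration).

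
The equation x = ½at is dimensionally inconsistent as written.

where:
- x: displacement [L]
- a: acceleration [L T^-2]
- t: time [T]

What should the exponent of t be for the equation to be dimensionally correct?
The exponent of t should be 2: x = ½at^2

The LHS x has dimensions [L]; t has dimensions [T].
As written, the RHS ½at (exponent 1 on t) has dimensions [L T^-1], which does not match.
With exponent 2, the RHS ½at^2 has dimensions [L], matching the LHS.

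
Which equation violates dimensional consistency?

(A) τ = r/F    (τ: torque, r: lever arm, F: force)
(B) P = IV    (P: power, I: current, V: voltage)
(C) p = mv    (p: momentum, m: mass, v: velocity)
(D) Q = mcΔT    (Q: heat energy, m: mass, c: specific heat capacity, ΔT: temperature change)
(A) τ = r/F

The equation (A) τ = r/F is dimensionally incorrect.

LHS (τ): [L^2 M T^-2]
RHS (r/F): [M^-1 T^2] ✗

The dimensions do not match. The other three equations balance.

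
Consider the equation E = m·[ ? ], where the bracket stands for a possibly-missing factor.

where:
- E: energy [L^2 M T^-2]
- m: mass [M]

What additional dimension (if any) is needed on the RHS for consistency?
[L^2 T^-2] — velocity squared (e.g. v²)

E has dimensions [L^2 M T^-2]; m has dimensions [M].
The bracketed factor must supply [L^2 M T^-2] / [M] = [L^2 T^-2].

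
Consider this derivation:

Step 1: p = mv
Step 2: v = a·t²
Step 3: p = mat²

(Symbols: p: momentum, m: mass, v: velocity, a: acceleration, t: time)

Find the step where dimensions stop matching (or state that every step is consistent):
Step 2

Step 1: p = mv → LHS [L M T^-1], RHS [L M T^-1] ✓
Step 2: v = a·t² → LHS [L T^-1], RHS [L] ✗

The first dimensional inconsistency appears in step 2: v = a·t²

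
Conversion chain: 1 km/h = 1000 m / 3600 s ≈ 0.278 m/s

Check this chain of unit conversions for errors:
The chain is correct (no errors).

Correct: 1 km = 1000 m, 1 h = 3600 s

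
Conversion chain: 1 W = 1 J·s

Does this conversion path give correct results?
The chain is incorrect (it contains an error).

Incorrect: Watt is J/s, not J·s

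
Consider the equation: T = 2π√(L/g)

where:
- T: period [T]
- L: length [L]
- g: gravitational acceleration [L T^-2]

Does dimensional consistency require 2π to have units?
No

T has dimensions [T] and √(L/g) already has dimensions [T], so the equation balances without 2π contributing any dimensions. 2π is a pure (dimensionless) number; changing or removing it would not affect dimensional consistency.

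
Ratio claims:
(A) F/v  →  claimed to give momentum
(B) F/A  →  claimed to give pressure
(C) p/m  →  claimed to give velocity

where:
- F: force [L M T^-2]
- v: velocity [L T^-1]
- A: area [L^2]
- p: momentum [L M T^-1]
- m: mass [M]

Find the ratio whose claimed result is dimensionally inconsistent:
(A) F/v does not give momentum

(A) F/v: [M T^-1] ≠ momentum [L M T^-1] ✗
(B) F/A: [L^-1 M T^-2] = pressure [L^-1 M T^-2] ✓
(C) p/m: [L T^-1] = velocity [L T^-1] ✓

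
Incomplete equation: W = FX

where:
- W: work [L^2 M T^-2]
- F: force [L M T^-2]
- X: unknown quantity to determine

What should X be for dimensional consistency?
X = d (distance), dimensions [L]

W has dimensions [L^2 M T^-2]; the rest of the RHS (F) has dimensions [L M T^-2].
So X must have dimensions [L] — X = d (distance).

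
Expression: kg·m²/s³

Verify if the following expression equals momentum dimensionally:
No

The expression kg·m²/s³ has dimensions [L^2 M T^-3], but momentum has dimensions [L M T^-1].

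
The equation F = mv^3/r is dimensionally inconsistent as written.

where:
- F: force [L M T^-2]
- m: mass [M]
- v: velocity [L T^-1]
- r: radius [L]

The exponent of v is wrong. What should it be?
The exponent of v should be 2: F = mv^2/r

The LHS F has dimensions [L M T^-2]; v has dimensions [L T^-1].
As written, the RHS mv^3/r (exponent 3 on v) has dimensions [L^2 M T^-3], which does not match.
With exponent 2, the RHS mv^2/r has dimensions [L M T^-2], matching the LHS.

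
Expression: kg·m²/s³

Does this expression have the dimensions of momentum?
No

The expression kg·m²/s³ has dimensions [L^2 M T^-3], but momentum has dimensions [L M T^-1].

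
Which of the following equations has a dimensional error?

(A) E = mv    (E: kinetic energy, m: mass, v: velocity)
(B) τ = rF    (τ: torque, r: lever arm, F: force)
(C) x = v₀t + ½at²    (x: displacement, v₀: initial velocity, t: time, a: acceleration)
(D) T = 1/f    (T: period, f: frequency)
(A) E = mv

The equation (A) E = mv is dimensionally incorrect.

LHS (E): [L^2 M T^-2]
RHS (mv): [L M T^-1] ✗

The dimensions do not match. The other three equations balance.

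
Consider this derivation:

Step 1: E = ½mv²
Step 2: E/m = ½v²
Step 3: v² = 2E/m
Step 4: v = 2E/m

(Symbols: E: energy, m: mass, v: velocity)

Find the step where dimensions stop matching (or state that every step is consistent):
Step 4

Step 1: E = ½mv² → LHS [L^2 M T^-2], RHS [L^2 M T^-2] ✓
Step 2: E/m = ½v² → LHS [L^2 T^-2], RHS [L^2 T^-2] ✓
Step 3: v² = 2E/m → LHS [L^2 T^-2], RHS [L^2 T^-2] ✓
Step 4: v = 2E/m → LHS [L T^-1], RHS [L^2 T^-2] ✗

The first dimensional inconsistency appears in step 4: v = 2E/m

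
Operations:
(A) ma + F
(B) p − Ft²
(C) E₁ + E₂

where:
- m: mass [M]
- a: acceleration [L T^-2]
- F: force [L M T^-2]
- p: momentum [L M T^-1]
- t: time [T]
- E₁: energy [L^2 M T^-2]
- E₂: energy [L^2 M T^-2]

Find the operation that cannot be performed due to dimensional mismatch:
(B) p − Ft²

(A) ma + F: ma [L M T^-2] and F [L M T^-2] — same dimensions ✓
(B) p − Ft²: p [L M T^-1] and Ft² [L M] — different dimensions cannot be added/subtracted ✗
(C) E₁ + E₂: E₁ [L^2 M T^-2] and E₂ [L^2 M T^-2] — same dimensions ✓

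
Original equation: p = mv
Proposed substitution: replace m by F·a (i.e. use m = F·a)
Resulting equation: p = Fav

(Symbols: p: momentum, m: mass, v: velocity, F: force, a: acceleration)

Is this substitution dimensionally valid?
No

[m] = [M] and [F·a] = [L^2 M T^-4]. These differ, so the substitution replaces a quantity by one of different dimensions and the result p = Fav has LHS [L M T^-1] vs RHS [L^3 M T^-5] — inconsistent.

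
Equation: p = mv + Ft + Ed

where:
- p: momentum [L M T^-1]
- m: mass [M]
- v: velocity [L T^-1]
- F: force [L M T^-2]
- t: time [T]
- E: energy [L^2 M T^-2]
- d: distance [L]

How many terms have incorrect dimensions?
1

LHS p: [L M T^-1]
- mv: [L M T^-1] ✓
- Ft: [L M T^-1] ✓
- Ed: [L^3 M T^-2] ✗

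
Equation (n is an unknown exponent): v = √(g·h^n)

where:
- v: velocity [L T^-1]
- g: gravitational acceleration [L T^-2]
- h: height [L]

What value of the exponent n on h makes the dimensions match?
n = 1

v has dimensions [L T^-1]; h has dimensions [L].
With n = 1: √(g·h^1) has dimensions [L T^-1], matching the LHS ✓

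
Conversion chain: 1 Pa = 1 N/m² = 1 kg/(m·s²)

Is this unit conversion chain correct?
The chain is correct (no errors).

Correct: Pascal is Newton per square meter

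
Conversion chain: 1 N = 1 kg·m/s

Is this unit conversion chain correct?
The chain is incorrect (it contains an error).

Incorrect: Newton is kg·m/s², not kg·m/s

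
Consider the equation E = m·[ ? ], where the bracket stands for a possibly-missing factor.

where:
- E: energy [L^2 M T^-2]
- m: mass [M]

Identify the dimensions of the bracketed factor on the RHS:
[L^2 T^-2] — velocity squared (e.g. v²)

E has dimensions [L^2 M T^-2]; m has dimensions [M].
The bracketed factor must supply [L^2 M T^-2] / [M] = [L^2 T^-2].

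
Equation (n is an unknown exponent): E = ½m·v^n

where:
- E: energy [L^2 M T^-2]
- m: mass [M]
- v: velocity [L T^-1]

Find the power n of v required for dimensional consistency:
n = 2

E has dimensions [L^2 M T^-2]; v has dimensions [L T^-1].
The rest of the RHS has dimensions [M], so v^n must supply [L^2 T^-2].
With n = 2: ½m·v^2 has dimensions [L^2 M T^-2], matching the LHS ✓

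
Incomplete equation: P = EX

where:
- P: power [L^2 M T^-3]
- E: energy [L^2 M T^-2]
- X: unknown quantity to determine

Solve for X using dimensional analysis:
X = f (inverse time / frequency (1/t)), dimensions [T^-1]

P has dimensions [L^2 M T^-3]; the rest of the RHS (E) has dimensions [L^2 M T^-2].
So X must have dimensions [T^-1] — X = f (inverse time / frequency (1/t)).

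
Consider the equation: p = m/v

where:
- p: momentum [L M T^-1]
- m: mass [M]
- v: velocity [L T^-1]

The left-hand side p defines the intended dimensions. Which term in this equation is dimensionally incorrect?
The right-hand side term m/v

p has dimensions [L M T^-1], but m/v has dimensions [L^-1 M T], so the term m/v is dimensionally wrong for p.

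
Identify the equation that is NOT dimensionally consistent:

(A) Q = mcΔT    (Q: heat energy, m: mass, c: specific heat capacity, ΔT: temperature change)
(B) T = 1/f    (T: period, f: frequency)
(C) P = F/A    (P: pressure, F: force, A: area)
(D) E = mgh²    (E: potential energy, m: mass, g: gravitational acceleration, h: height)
(D) E = mgh²

The equation (D) E = mgh² is dimensionally incorrect.

LHS (E): [L^2 M T^-2]
RHS (mgh²): [L^3 M T^-2] ✗

The dimensions do not match. The other three equations balance.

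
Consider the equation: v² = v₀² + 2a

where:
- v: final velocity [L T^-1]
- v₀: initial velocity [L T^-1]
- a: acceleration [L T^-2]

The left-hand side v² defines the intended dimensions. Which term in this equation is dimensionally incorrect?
The term 2a

Checking each RHS term against the LHS:
- v₀²: [L^2 T^-2] — matches v² [L^2 T^-2] ✓
- 2a: [L T^-2] — does NOT match v² [L^2 T^-2] ✗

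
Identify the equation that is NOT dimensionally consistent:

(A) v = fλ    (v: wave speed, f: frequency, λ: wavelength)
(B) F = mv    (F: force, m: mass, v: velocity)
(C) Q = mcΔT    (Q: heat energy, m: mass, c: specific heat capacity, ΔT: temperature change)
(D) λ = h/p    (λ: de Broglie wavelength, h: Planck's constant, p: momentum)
(B) F = mv

The equation (B) F = mv is dimensionally incorrect.

LHS (F): [L M T^-2]
RHS (mv): [L M T^-1] ✗

The dimensions do not match. The other three equations balance.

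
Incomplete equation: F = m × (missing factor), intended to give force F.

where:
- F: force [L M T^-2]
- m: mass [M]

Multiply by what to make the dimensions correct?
a (acceleration), dimensions [L T^-2]

F has dimensions [L M T^-2] and m has dimensions [M].
The missing factor must have dimensions [L M T^-2] / [M] = [L T^-2], i.e. acceleration (a).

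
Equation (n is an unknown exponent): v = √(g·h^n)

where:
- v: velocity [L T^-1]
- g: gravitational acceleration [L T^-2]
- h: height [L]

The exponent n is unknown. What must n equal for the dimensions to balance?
n = 1

v has dimensions [L T^-1]; h has dimensions [L].
With n = 1: √(g·h^1) has dimensions [L T^-1], matching the LHS ✓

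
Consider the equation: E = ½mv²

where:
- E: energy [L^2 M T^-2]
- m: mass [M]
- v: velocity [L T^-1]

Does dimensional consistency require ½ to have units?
No

E has dimensions [L^2 M T^-2] and mv² already has dimensions [L^2 M T^-2], so the equation balances without ½ contributing any dimensions. ½ is a pure (dimensionless) number; changing or removing it would not affect dimensional consistency.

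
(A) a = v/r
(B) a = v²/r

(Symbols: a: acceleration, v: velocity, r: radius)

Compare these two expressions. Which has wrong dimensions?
(A)

(A) a = v/r: LHS [L T^-2], RHS [T^-1] ✗
(B) a = v²/r: LHS [L T^-2], RHS [L T^-2] ✓

Expression (A) a = v/r is dimensionally incorrect.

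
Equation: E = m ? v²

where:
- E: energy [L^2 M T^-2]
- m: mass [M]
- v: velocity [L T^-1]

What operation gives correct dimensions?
multiplication (×): E = m × v²

E [L^2 M T^-2]; m [M]; v² [L^2 T^-2].
m × v² → [L^2 M T^-2] ✓
m ÷ v² → [L^-2 M T^2] ✗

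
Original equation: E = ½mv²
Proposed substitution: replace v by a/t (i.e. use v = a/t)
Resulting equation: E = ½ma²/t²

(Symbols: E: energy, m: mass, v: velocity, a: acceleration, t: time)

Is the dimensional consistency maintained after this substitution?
No

[v] = [L T^-1] and [a/t] = [L T^-3]. These differ, so the substitution replaces a quantity by one of different dimensions and the result E = ½ma²/t² has LHS [L^2 M T^-2] vs RHS [L^2 M T^-6] — inconsistent.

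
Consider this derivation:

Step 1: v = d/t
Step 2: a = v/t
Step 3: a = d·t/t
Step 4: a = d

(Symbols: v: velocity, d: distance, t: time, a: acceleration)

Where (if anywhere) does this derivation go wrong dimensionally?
Step 3

Step 1: v = d/t → LHS [L T^-1], RHS [L T^-1] ✓
Step 2: a = v/t → LHS [L T^-2], RHS [L T^-2] ✓
Step 3: a = d·t/t → LHS [L T^-2], RHS [L] ✗

The first dimensional inconsistency appears in step 3: a = d·t/t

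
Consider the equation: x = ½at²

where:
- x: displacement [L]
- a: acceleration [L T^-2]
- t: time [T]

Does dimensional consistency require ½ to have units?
No

x has dimensions [L] and at² already has dimensions [L], so the equation balances without ½ contributing any dimensions. ½ is a pure (dimensionless) number; changing or removing it would not affect dimensional consistency.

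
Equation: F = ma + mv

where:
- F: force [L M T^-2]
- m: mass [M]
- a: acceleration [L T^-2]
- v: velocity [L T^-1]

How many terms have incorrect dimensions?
1

LHS F: [L M T^-2]
- ma: [L M T^-2] ✓
- mv: [L M T^-1] ✗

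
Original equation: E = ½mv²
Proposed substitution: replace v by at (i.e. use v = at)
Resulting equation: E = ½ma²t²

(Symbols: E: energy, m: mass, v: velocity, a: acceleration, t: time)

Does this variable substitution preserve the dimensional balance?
Yes

[v] = [L T^-1] and [at] = [L T^-1]. These match, so the substitution replaces a quantity by one of the same dimensions and the result E = ½ma²t² has LHS [L^2 M T^-2] vs RHS [L^2 M T^-2] — still consistent.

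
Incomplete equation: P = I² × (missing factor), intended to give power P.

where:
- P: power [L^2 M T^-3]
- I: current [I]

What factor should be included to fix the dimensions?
R (resistance), dimensions [I^-2 L^2 M T^-3]

P has dimensions [L^2 M T^-3] and I² has dimensions [I^2].
The missing factor must have dimensions [L^2 M T^-3] / [I^2] = [I^-2 L^2 M T^-3], i.e. resistance (R).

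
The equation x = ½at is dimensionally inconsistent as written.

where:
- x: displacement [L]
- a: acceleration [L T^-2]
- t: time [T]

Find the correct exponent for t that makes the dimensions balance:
The exponent of t should be 2: x = ½at^2

The LHS x has dimensions [L]; t has dimensions [T].
As written, the RHS ½at (exponent 1 on t) has dimensions [L T^-1], which does not match.
With exponent 2, the RHS ½at^2 has dimensions [L], matching the LHS.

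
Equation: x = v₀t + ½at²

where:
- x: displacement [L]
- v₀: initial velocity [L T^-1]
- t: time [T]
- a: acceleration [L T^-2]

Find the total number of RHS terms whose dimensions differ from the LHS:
0

LHS x: [L]
- v₀t: [L] ✓
- ½at²: [L] ✓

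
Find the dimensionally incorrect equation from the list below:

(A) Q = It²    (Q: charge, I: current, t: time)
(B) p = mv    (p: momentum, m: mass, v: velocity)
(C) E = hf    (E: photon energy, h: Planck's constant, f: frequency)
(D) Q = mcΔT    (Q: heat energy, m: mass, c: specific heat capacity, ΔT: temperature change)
(A) Q = It²

The equation (A) Q = It² is dimensionally incorrect.

LHS (Q): [I T]
RHS (It²): [I T^2] ✗

The dimensions do not match. The other three equations balance.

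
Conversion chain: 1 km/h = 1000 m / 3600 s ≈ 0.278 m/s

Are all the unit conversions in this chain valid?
The chain is correct (no errors).

Correct: 1 km = 1000 m, 1 h = 3600 s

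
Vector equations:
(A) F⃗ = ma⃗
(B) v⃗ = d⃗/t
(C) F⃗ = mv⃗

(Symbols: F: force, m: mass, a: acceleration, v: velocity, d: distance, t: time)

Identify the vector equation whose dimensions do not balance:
(C) F⃗ = mv⃗

(A) F⃗ = ma⃗: LHS [L M T^-2], RHS [L M T^-2] ✓ — Force and acceleration are vectors, mass is a scalar
(B) v⃗ = d⃗/t: LHS [L T^-1], RHS [L T^-1] ✓ — displacement (vector) divided by time (scalar)
(C) F⃗ = mv⃗: LHS [L M T^-2], RHS [L M T^-1] ✗ — mass times velocity is momentum, not force; should be ma⃗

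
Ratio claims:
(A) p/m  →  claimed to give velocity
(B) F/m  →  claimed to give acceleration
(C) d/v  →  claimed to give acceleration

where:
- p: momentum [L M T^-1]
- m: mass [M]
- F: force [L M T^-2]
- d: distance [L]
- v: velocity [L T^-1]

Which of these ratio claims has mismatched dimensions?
(C) d/v does not give acceleration

(A) p/m: [L T^-1] = velocity [L T^-1] ✓
(B) F/m: [L T^-2] = acceleration [L T^-2] ✓
(C) d/v: [T] ≠ acceleration [L T^-2] ✗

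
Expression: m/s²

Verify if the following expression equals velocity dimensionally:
No

The expression m/s² has dimensions [L T^-2], but velocity has dimensions [L T^-1].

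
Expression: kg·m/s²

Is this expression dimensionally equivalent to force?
Yes

The expression kg·m/s² has dimensions [L M T^-2], which is exactly force [L M T^-2].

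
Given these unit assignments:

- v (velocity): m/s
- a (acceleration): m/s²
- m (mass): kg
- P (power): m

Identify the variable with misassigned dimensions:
P

The variable P (power) should have units W, not m.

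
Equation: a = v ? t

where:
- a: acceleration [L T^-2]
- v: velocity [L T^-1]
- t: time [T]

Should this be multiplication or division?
division (÷): a = v ÷ t

a [L T^-2]; v [L T^-1]; t [T].
v × t → [L] ✗
v ÷ t → [L T^-2] ✓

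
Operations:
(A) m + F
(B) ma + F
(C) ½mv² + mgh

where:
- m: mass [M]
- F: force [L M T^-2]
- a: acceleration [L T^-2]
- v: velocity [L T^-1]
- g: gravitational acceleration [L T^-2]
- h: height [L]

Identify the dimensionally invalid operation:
(A) m + F

(A) m + F: m [M] and F [L M T^-2] — different dimensions cannot be added/subtracted ✗
(B) ma + F: ma [L M T^-2] and F [L M T^-2] — same dimensions ✓
(C) ½mv² + mgh: ½mv² [L^2 M T^-2] and mgh [L^2 M T^-2] — same dimensions ✓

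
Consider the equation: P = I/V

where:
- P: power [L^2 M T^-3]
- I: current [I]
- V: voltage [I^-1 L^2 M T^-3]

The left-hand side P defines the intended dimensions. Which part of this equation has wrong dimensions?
The right-hand side term I/V

P has dimensions [L^2 M T^-3], but I/V has dimensions [I^2 L^-2 M^-1 T^3], so the term I/V is dimensionally wrong for P.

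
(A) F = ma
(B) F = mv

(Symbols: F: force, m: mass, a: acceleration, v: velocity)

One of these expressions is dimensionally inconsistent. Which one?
(B)

(A) F = ma: LHS [L M T^-2], RHS [L M T^-2] ✓
(B) F = mv: LHS [L M T^-2], RHS [L M T^-1] ✗

Expression (B) F = mv is dimensionally incorrect.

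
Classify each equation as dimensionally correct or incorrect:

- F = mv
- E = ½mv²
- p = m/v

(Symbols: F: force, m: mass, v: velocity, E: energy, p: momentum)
Dimensionally correct: E = ½mv²
Dimensionally incorrect: F = mv, p = m/v
Ordered (correct first, then incorrect): E = ½mv², F = mv, p = m/v

- F = mv: LHS [L M T^-2], RHS [L M T^-1] → incorrect ✗
- E = ½mv²: LHS [L^2 M T^-2], RHS [L^2 M T^-2] → correct ✓
- p = m/v: LHS [L M T^-1], RHS [L^-1 M T] → incorrect ✗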